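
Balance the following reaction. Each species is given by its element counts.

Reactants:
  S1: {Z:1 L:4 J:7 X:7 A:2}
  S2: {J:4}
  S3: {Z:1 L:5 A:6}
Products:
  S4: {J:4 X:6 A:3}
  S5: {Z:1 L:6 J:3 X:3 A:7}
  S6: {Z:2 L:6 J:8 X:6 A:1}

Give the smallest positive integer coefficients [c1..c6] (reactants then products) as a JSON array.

Coefficients: [6, 1, 6, 1, 6, 3]

Z: 6·1+1·0+6·1 = 12 | 1·0+6·1+3·2 = 12
L: 6·4+1·0+6·5 = 54 | 1·0+6·6+3·6 = 54
J: 6·7+1·4+6·0 = 46 | 1·4+6·3+3·8 = 46
X: 6·7+1·0+6·0 = 42 | 1·6+6·3+3·6 = 42
A: 6·2+1·0+6·6 = 48 | 1·3+6·7+3·1 = 48
gcd(6,1,6,1,6,3) = 1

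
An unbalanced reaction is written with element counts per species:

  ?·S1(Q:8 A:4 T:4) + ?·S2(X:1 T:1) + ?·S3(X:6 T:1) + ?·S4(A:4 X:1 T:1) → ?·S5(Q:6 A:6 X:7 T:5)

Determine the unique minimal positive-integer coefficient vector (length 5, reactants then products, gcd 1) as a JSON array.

Q: 3·8+1·0+4·0+3·0 = 24 | 4·6 = 24
A: 3·4+1·0+4·0+3·4 = 24 | 4·6 = 24
X: 3·0+1·1+4·6+3·1 = 28 | 4·7 = 28
T: 3·4+1·1+4·1+3·1 = 20 | 4·5 = 20
gcd(3,1,4,3,4) = 1

Coefficients: [3, 1, 4, 3, 4]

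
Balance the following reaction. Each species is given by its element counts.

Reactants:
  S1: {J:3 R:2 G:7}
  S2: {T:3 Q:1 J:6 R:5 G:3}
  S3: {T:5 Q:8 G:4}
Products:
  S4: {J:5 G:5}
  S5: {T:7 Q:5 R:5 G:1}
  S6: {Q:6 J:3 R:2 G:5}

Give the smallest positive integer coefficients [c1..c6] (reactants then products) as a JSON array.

T: 2·0+5·3+4·5 = 35 | 6·0+5·7+2·0 = 35
Q: 2·0+5·1+4·8 = 37 | 6·0+5·5+2·6 = 37
J: 2·3+5·6+4·0 = 36 | 6·5+5·0+2·3 = 36
R: 2·2+5·5+4·0 = 29 | 6·0+5·5+2·2 = 29
G: 2·7+5·3+4·4 = 45 | 6·5+5·1+2·5 = 45
gcd(2,5,4,6,5,2) = 1

Coefficients: [2, 5, 4, 6, 5, 2]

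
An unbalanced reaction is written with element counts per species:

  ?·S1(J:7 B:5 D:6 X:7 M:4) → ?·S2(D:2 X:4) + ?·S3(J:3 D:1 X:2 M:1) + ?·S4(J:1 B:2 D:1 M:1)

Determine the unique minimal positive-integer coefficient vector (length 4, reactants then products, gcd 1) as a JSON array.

J: 2·7 = 14 | 2·0+3·3+5·1 = 14
B: 2·5 = 10 | 2·0+3·0+5·2 = 10
D: 2·6 = 12 | 2·2+3·1+5·1 = 12
X: 2·7 = 14 | 2·4+3·2+5·0 = 14
M: 2·4 = 8 | 2·0+3·1+5·1 = 8
gcd(2,2,3,5) = 1

Coefficients: [2, 2, 3, 5]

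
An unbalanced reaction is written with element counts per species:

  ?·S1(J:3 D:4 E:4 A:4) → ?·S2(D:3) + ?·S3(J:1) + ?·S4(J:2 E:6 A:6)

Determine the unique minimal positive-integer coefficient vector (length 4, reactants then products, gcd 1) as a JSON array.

J: 3·3 = 9 | 4·0+5·1+2·2 = 9
D: 3·4 = 12 | 4·3+5·0+2·0 = 12
E: 3·4 = 12 | 4·0+5·0+2·6 = 12
A: 3·4 = 12 | 4·0+5·0+2·6 = 12
gcd(3,4,5,2) = 1

Coefficients: [3, 4, 5, 2]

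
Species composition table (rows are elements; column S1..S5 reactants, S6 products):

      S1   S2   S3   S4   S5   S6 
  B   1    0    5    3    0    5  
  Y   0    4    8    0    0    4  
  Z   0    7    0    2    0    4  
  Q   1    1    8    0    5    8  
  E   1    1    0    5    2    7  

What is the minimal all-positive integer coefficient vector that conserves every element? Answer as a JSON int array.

Coefficients: [5, 2, 2, 5, 5, 6]

B: 5·1+2·0+2·5+5·3+5·0 = 30 | 6·5 = 30
Y: 5·0+2·4+2·8+5·0+5·0 = 24 | 6·4 = 24
Z: 5·0+2·7+2·0+5·2+5·0 = 24 | 6·4 = 24
Q: 5·1+2·1+2·8+5·0+5·5 = 48 | 6·8 = 48
E: 5·1+2·1+2·0+5·5+5·2 = 42 | 6·7 = 42
gcd(5,2,2,5,5,6) = 1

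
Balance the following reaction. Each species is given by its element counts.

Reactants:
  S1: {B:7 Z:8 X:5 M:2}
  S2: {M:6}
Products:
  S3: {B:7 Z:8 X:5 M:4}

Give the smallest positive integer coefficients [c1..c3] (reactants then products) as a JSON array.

Coefficients: [3, 1, 3]

B: 3·7+1·0 = 21 | 3·7 = 21
Z: 3·8+1·0 = 24 | 3·8 = 24
X: 3·5+1·0 = 15 | 3·5 = 15
M: 3·2+1·6 = 12 | 3·4 = 12
gcd(3,1,3) = 1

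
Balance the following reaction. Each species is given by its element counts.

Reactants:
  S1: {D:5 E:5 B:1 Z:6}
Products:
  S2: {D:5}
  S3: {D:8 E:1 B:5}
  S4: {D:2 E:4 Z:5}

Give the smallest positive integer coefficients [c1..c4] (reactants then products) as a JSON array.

Coefficients: [5, 1, 1, 6]

D: 5·5 = 25 | 1·5+1·8+6·2 = 25
E: 5·5 = 25 | 1·0+1·1+6·4 = 25
B: 5·1 = 5 | 1·0+1·5+6·0 = 5
Z: 5·6 = 30 | 1·0+1·0+6·5 = 30
gcd(5,1,1,6) = 1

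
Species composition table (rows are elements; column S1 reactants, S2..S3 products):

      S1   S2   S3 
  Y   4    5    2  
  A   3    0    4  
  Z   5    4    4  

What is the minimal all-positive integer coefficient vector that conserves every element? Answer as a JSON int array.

Y: 4·4 = 16 | 2·5+3·2 = 16
A: 4·3 = 12 | 2·0+3·4 = 12
Z: 4·5 = 20 | 2·4+3·4 = 20
gcd(4,2,3) = 1

Coefficients: [4, 2, 3]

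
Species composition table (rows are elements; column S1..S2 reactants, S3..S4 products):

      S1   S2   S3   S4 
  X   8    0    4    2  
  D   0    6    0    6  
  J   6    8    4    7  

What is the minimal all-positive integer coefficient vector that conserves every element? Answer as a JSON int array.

X: 3·8+2·0 = 24 | 5·4+2·2 = 24
D: 3·0+2·6 = 12 | 5·0+2·6 = 12
J: 3·6+2·8 = 34 | 5·4+2·7 = 34
gcd(3,2,5,2) = 1

Coefficients: [3, 2, 5, 2]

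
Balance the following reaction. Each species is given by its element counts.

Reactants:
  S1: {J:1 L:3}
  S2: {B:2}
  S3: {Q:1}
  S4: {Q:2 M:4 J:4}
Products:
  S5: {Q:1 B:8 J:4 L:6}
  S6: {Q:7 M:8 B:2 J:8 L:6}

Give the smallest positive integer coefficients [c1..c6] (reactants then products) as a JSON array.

Q: 4·0+5·0+4·1+2·2 = 8 | 1·1+1·7 = 8
M: 4·0+5·0+4·0+2·4 = 8 | 1·0+1·8 = 8
B: 4·0+5·2+4·0+2·0 = 10 | 1·8+1·2 = 10
J: 4·1+5·0+4·0+2·4 = 12 | 1·4+1·8 = 12
L: 4·3+5·0+4·0+2·0 = 12 | 1·6+1·6 = 12
gcd(4,5,4,2,1,1) = 1

Coefficients: [4, 5, 4, 2, 1, 1]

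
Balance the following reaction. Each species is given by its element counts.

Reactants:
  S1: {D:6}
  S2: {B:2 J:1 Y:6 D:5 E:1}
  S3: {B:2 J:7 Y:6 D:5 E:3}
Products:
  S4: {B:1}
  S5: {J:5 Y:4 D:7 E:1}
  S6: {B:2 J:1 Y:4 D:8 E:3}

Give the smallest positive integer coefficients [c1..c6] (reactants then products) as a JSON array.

Coefficients: [4, 1, 3, 4, 4, 2]

B: 4·0+1·2+3·2 = 8 | 4·1+4·0+2·2 = 8
J: 4·0+1·1+3·7 = 22 | 4·0+4·5+2·1 = 22
Y: 4·0+1·6+3·6 = 24 | 4·0+4·4+2·4 = 24
D: 4·6+1·5+3·5 = 44 | 4·0+4·7+2·8 = 44
E: 4·0+1·1+3·3 = 10 | 4·0+4·1+2·3 = 10
gcd(4,1,3,4,4,2) = 1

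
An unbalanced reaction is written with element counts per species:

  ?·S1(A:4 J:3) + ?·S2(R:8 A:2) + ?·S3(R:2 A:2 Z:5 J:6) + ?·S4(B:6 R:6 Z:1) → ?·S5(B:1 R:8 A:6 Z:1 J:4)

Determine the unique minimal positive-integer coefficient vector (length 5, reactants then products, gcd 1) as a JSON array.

Coefficients: [6, 5, 1, 1, 6]

B: 6·0+5·0+1·0+1·6 = 6 | 6·1 = 6
R: 6·0+5·8+1·2+1·6 = 48 | 6·8 = 48
A: 6·4+5·2+1·2+1·0 = 36 | 6·6 = 36
Z: 6·0+5·0+1·5+1·1 = 6 | 6·1 = 6
J: 6·3+5·0+1·6+1·0 = 24 | 6·4 = 24
gcd(6,5,1,1,6) = 1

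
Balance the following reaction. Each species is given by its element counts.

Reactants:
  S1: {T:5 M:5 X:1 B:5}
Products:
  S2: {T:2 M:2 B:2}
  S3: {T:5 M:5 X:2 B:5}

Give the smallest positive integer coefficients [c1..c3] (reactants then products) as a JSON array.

Coefficients: [4, 5, 2]

T: 4·5 = 20 | 5·2+2·5 = 20
M: 4·5 = 20 | 5·2+2·5 = 20
X: 4·1 = 4 | 5·0+2·2 = 4
B: 4·5 = 20 | 5·2+2·5 = 20
gcd(4,5,2) = 1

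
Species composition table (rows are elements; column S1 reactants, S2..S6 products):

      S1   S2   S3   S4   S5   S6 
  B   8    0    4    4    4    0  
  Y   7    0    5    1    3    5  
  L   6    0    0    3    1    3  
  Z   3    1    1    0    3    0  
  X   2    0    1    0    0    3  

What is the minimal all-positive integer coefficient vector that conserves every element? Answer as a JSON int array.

B: 5·8 = 40 | 5·0+1·4+6·4+3·4+3·0 = 40
Y: 5·7 = 35 | 5·0+1·5+6·1+3·3+3·5 = 35
L: 5·6 = 30 | 5·0+1·0+6·3+3·1+3·3 = 30
Z: 5·3 = 15 | 5·1+1·1+6·0+3·3+3·0 = 15
X: 5·2 = 10 | 5·0+1·1+6·0+3·0+3·3 = 10
gcd(5,5,1,6,3,3) = 1

Coefficients: [5, 5, 1, 6, 3, 3]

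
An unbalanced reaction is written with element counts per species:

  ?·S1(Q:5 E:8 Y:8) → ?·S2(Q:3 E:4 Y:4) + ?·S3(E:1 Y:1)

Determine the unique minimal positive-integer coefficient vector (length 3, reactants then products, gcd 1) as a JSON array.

Q: 3·5 = 15 | 5·3+4·0 = 15
E: 3·8 = 24 | 5·4+4·1 = 24
Y: 3·8 = 24 | 5·4+4·1 = 24
gcd(3,5,4) = 1

Coefficients: [3, 5, 4]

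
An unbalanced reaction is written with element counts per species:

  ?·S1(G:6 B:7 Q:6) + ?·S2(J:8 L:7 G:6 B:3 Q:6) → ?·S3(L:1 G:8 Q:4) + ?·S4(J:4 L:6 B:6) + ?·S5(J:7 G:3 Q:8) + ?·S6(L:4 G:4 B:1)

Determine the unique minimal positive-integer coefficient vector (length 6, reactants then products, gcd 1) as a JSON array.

J: 1·0+5·8 = 40 | 1·0+3·4+4·7+4·0 = 40
L: 1·0+5·7 = 35 | 1·1+3·6+4·0+4·4 = 35
G: 1·6+5·6 = 36 | 1·8+3·0+4·3+4·4 = 36
B: 1·7+5·3 = 22 | 1·0+3·6+4·0+4·1 = 22
Q: 1·6+5·6 = 36 | 1·4+3·0+4·8+4·0 = 36
gcd(1,5,1,3,4,4) = 1

Coefficients: [1, 5, 1, 3, 4, 4]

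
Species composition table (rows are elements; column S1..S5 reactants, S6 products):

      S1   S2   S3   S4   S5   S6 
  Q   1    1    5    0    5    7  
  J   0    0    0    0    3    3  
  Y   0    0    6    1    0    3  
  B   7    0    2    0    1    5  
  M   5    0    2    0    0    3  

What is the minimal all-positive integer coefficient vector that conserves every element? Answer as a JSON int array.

Q: 2·1+1·1+1·5+6·0+4·5 = 28 | 4·7 = 28
J: 2·0+1·0+1·0+6·0+4·3 = 12 | 4·3 = 12
Y: 2·0+1·0+1·6+6·1+4·0 = 12 | 4·3 = 12
B: 2·7+1·0+1·2+6·0+4·1 = 20 | 4·5 = 20
M: 2·5+1·0+1·2+6·0+4·0 = 12 | 4·3 = 12
gcd(2,1,1,6,4,4) = 1

Coefficients: [2, 1, 1, 6, 4, 4]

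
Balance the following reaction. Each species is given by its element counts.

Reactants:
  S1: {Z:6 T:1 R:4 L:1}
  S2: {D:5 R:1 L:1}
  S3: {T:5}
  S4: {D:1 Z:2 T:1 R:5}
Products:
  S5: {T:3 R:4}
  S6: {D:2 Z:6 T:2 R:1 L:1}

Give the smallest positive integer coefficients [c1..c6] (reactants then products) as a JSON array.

D: 3·0+1·5+4·0+3·1 = 8 | 6·0+4·2 = 8
Z: 3·6+1·0+4·0+3·2 = 24 | 6·0+4·6 = 24
T: 3·1+1·0+4·5+3·1 = 26 | 6·3+4·2 = 26
R: 3·4+1·1+4·0+3·5 = 28 | 6·4+4·1 = 28
L: 3·1+1·1+4·0+3·0 = 4 | 6·0+4·1 = 4
gcd(3,1,4,3,6,4) = 1

Coefficients: [3, 1, 4, 3, 6, 4]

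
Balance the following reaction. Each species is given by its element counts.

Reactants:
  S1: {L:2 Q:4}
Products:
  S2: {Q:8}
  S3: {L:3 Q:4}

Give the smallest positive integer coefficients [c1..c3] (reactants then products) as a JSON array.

Coefficients: [6, 1, 4]

L: 6·2 = 12 | 1·0+4·3 = 12
Q: 6·4 = 24 | 1·8+4·4 = 24
gcd(6,1,4) = 1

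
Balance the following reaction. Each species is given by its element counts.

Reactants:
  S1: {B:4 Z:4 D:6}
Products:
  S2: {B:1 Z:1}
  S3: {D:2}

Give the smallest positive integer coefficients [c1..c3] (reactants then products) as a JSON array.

B: 1·4 = 4 | 4·1+3·0 = 4
Z: 1·4 = 4 | 4·1+3·0 = 4
D: 1·6 = 6 | 4·0+3·2 = 6
gcd(1,4,3) = 1

Coefficients: [1, 4, 3]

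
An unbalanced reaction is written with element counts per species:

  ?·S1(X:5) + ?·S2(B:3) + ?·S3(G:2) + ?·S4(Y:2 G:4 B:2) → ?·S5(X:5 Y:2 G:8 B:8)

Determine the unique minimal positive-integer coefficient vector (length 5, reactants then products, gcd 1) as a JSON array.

X: 1·5+2·0+2·0+1·0 = 5 | 1·5 = 5
Y: 1·0+2·0+2·0+1·2 = 2 | 1·2 = 2
G: 1·0+2·0+2·2+1·4 = 8 | 1·8 = 8
B: 1·0+2·3+2·0+1·2 = 8 | 1·8 = 8
gcd(1,2,2,1,1) = 1

Coefficients: [1, 2, 2, 1, 1]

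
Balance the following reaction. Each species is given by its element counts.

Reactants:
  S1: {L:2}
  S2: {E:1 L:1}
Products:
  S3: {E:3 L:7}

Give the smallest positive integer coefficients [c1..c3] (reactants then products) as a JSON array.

Coefficients: [2, 3, 1]

E: 2·0+3·1 = 3 | 1·3 = 3
L: 2·2+3·1 = 7 | 1·7 = 7
gcd(2,3,1) = 1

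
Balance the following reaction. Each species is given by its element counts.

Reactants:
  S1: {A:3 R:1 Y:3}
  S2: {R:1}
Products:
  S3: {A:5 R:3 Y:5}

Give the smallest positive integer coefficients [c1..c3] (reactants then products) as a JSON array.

Coefficients: [5, 4, 3]

A: 5·3+4·0 = 15 | 3·5 = 15
R: 5·1+4·1 = 9 | 3·3 = 9
Y: 5·3+4·0 = 15 | 3·5 = 15
gcd(5,4,3) = 1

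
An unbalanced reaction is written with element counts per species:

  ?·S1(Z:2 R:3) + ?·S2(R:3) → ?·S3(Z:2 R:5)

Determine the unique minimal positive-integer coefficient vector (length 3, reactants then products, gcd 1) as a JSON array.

Coefficients: [3, 2, 3]

Z: 3·2+2·0 = 6 | 3·2 = 6
R: 3·3+2·3 = 15 | 3·5 = 15
gcd(3,2,3) = 1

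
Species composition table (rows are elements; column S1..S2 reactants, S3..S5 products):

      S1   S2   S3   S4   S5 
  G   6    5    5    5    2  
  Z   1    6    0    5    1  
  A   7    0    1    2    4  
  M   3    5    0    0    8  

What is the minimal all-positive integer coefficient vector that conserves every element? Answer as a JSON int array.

G: 5·6+5·5 = 55 | 3·5+6·5+5·2 = 55
Z: 5·1+5·6 = 35 | 3·0+6·5+5·1 = 35
A: 5·7+5·0 = 35 | 3·1+6·2+5·4 = 35
M: 5·3+5·5 = 40 | 3·0+6·0+5·8 = 40
gcd(5,5,3,6,5) = 1

Coefficients: [5, 5, 3, 6, 5]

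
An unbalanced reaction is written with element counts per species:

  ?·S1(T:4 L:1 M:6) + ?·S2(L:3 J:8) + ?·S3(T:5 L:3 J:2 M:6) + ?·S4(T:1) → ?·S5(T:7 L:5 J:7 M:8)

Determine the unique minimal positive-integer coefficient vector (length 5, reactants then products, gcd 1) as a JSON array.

T: 3·4+4·0+5·5+5·1 = 42 | 6·7 = 42
L: 3·1+4·3+5·3+5·0 = 30 | 6·5 = 30
J: 3·0+4·8+5·2+5·0 = 42 | 6·7 = 42
M: 3·6+4·0+5·6+5·0 = 48 | 6·8 = 48
gcd(3,4,5,5,6) = 1

Coefficients: [3, 4, 5, 5, 6]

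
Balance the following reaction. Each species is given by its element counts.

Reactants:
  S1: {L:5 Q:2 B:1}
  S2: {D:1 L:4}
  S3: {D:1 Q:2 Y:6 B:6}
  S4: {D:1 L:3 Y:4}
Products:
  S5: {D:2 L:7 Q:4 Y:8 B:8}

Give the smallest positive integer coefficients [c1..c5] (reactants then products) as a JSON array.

D: 4·0+3·1+6·1+1·1 = 10 | 5·2 = 10
L: 4·5+3·4+6·0+1·3 = 35 | 5·7 = 35
Q: 4·2+3·0+6·2+1·0 = 20 | 5·4 = 20
Y: 4·0+3·0+6·6+1·4 = 40 | 5·8 = 40
B: 4·1+3·0+6·6+1·0 = 40 | 5·8 = 40
gcd(4,3,6,1,5) = 1

Coefficients: [4, 3, 6, 1, 5]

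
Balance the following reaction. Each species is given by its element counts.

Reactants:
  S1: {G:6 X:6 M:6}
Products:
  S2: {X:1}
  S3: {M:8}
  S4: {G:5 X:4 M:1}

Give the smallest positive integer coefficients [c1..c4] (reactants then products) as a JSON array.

Coefficients: [5, 6, 3, 6]

G: 5·6 = 30 | 6·0+3·0+6·5 = 30
X: 5·6 = 30 | 6·1+3·0+6·4 = 30
M: 5·6 = 30 | 6·0+3·8+6·1 = 30
gcd(5,6,3,6) = 1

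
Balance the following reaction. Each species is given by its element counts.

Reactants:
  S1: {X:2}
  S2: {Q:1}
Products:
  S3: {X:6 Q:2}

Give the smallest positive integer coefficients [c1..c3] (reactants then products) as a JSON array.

Coefficients: [3, 2, 1]

X: 3·2+2·0 = 6 | 1·6 = 6
Q: 3·0+2·1 = 2 | 1·2 = 2
gcd(3,2,1) = 1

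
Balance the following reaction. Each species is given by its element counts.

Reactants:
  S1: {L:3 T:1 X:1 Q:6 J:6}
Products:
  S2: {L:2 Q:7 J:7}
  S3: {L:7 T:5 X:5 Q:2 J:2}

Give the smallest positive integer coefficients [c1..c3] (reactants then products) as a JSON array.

Coefficients: [5, 4, 1]

L: 5·3 = 15 | 4·2+1·7 = 15
T: 5·1 = 5 | 4·0+1·5 = 5
X: 5·1 = 5 | 4·0+1·5 = 5
Q: 5·6 = 30 | 4·7+1·2 = 30
J: 5·6 = 30 | 4·7+1·2 = 30
gcd(5,4,1) = 1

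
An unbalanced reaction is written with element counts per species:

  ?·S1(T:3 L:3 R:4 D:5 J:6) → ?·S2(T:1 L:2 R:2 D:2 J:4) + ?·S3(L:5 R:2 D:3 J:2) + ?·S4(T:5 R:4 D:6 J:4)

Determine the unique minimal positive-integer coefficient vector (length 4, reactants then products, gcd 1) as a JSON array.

Coefficients: [5, 5, 1, 2]

T: 5·3 = 15 | 5·1+1·0+2·5 = 15
L: 5·3 = 15 | 5·2+1·5+2·0 = 15
R: 5·4 = 20 | 5·2+1·2+2·4 = 20
D: 5·5 = 25 | 5·2+1·3+2·6 = 25
J: 5·6 = 30 | 5·4+1·2+2·4 = 30
gcd(5,5,1,2) = 1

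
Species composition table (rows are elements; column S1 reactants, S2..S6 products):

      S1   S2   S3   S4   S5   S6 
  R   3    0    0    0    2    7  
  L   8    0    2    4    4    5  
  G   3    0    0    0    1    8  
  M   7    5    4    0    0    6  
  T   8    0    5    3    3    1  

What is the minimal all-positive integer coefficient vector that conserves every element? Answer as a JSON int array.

Coefficients: [6, 2, 5, 5, 2, 2]

R: 6·3 = 18 | 2·0+5·0+5·0+2·2+2·7 = 18
L: 6·8 = 48 | 2·0+5·2+5·4+2·4+2·5 = 48
G: 6·3 = 18 | 2·0+5·0+5·0+2·1+2·8 = 18
M: 6·7 = 42 | 2·5+5·4+5·0+2·0+2·6 = 42
T: 6·8 = 48 | 2·0+5·5+5·3+2·3+2·1 = 48
gcd(6,2,5,5,2,2) = 1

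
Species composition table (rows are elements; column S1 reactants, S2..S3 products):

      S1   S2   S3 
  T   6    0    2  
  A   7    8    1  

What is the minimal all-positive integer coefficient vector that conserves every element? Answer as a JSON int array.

T: 2·6 = 12 | 1·0+6·2 = 12
A: 2·7 = 14 | 1·8+6·1 = 14
gcd(2,1,6) = 1

Coefficients: [2, 1, 6]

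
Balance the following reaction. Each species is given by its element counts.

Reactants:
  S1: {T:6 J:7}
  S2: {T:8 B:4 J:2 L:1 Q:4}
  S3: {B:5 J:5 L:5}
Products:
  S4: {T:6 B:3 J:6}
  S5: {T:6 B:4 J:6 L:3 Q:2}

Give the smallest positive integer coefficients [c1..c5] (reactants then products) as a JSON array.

Coefficients: [3, 3, 3, 1, 6]

T: 3·6+3·8+3·0 = 42 | 1·6+6·6 = 42
B: 3·0+3·4+3·5 = 27 | 1·3+6·4 = 27
J: 3·7+3·2+3·5 = 42 | 1·6+6·6 = 42
L: 3·0+3·1+3·5 = 18 | 1·0+6·3 = 18
Q: 3·0+3·4+3·0 = 12 | 1·0+6·2 = 12
gcd(3,3,3,1,6) = 1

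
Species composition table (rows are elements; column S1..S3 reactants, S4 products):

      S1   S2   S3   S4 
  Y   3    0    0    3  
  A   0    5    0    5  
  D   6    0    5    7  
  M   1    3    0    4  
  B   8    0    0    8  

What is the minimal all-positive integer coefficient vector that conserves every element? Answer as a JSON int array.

Y: 5·3+5·0+1·0 = 15 | 5·3 = 15
A: 5·0+5·5+1·0 = 25 | 5·5 = 25
D: 5·6+5·0+1·5 = 35 | 5·7 = 35
M: 5·1+5·3+1·0 = 20 | 5·4 = 20
B: 5·8+5·0+1·0 = 40 | 5·8 = 40
gcd(5,5,1,5) = 1

Coefficients: [5, 5, 1, 5]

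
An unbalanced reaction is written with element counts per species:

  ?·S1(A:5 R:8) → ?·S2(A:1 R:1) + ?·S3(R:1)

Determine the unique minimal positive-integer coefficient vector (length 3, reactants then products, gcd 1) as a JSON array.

A: 1·5 = 5 | 5·1+3·0 = 5
R: 1·8 = 8 | 5·1+3·1 = 8
gcd(1,5,3) = 1

Coefficients: [1, 5, 3]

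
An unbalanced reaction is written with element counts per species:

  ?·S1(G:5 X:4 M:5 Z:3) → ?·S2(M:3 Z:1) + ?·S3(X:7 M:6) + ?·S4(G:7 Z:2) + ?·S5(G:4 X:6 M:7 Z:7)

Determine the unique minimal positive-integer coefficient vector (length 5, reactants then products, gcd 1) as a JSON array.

Coefficients: [5, 2, 2, 3, 1]

G: 5·5 = 25 | 2·0+2·0+3·7+1·4 = 25
X: 5·4 = 20 | 2·0+2·7+3·0+1·6 = 20
M: 5·5 = 25 | 2·3+2·6+3·0+1·7 = 25
Z: 5·3 = 15 | 2·1+2·0+3·2+1·7 = 15
gcd(5,2,2,3,1) = 1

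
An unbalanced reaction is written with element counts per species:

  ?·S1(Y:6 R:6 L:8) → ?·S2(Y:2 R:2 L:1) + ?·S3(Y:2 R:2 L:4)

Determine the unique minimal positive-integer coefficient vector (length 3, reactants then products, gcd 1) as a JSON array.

Y: 3·6 = 18 | 4·2+5·2 = 18
R: 3·6 = 18 | 4·2+5·2 = 18
L: 3·8 = 24 | 4·1+5·4 = 24
gcd(3,4,5) = 1

Coefficients: [3, 4, 5]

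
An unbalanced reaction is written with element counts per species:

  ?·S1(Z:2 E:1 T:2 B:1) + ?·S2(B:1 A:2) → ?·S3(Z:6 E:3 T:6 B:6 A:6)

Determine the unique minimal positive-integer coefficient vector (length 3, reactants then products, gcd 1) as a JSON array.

Z: 3·2+3·0 = 6 | 1·6 = 6
E: 3·1+3·0 = 3 | 1·3 = 3
T: 3·2+3·0 = 6 | 1·6 = 6
B: 3·1+3·1 = 6 | 1·6 = 6
A: 3·0+3·2 = 6 | 1·6 = 6
gcd(3,3,1) = 1

Coefficients: [3, 3, 1]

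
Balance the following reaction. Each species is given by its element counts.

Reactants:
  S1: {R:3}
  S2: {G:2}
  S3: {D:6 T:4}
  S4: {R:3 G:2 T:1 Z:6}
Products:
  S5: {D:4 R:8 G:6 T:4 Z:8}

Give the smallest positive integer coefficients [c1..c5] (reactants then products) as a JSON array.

D: 4·0+5·0+2·6+4·0 = 12 | 3·4 = 12
R: 4·3+5·0+2·0+4·3 = 24 | 3·8 = 24
G: 4·0+5·2+2·0+4·2 = 18 | 3·6 = 18
T: 4·0+5·0+2·4+4·1 = 12 | 3·4 = 12
Z: 4·0+5·0+2·0+4·6 = 24 | 3·8 = 24
gcd(4,5,2,4,3) = 1

Coefficients: [4, 5, 2, 4, 3]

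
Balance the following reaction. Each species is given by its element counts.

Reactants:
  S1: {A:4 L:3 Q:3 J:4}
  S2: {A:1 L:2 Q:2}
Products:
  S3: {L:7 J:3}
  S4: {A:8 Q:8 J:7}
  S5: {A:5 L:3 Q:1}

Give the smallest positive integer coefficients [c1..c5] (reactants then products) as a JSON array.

Coefficients: [5, 1, 2, 2, 1]

A: 5·4+1·1 = 21 | 2·0+2·8+1·5 = 21
L: 5·3+1·2 = 17 | 2·7+2·0+1·3 = 17
Q: 5·3+1·2 = 17 | 2·0+2·8+1·1 = 17
J: 5·4+1·0 = 20 | 2·3+2·7+1·0 = 20
gcd(5,1,2,2,1) = 1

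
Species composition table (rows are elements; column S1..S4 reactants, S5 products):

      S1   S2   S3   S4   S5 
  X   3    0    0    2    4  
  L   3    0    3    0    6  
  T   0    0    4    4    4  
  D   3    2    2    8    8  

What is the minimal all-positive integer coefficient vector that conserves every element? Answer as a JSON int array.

X: 6·3+3·0+4·0+1·2 = 20 | 5·4 = 20
L: 6·3+3·0+4·3+1·0 = 30 | 5·6 = 30
T: 6·0+3·0+4·4+1·4 = 20 | 5·4 = 20
D: 6·3+3·2+4·2+1·8 = 40 | 5·8 = 40
gcd(6,3,4,1,5) = 1

Coefficients: [6, 3, 4, 1, 5]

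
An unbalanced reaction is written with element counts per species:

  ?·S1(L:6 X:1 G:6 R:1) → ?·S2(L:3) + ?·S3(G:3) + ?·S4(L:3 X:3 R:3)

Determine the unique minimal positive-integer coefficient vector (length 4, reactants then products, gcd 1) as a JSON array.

Coefficients: [3, 5, 6, 1]

L: 3·6 = 18 | 5·3+6·0+1·3 = 18
X: 3·1 = 3 | 5·0+6·0+1·3 = 3
G: 3·6 = 18 | 5·0+6·3+1·0 = 18
R: 3·1 = 3 | 5·0+6·0+1·3 = 3
gcd(3,5,6,1) = 1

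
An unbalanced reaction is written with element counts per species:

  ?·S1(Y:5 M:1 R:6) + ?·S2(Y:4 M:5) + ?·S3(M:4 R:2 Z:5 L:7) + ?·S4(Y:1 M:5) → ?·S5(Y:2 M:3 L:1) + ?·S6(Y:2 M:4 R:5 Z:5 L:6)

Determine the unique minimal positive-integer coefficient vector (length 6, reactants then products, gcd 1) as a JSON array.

Y: 3·5+2·4+6·0+1·1 = 24 | 6·2+6·2 = 24
M: 3·1+2·5+6·4+1·5 = 42 | 6·3+6·4 = 42
R: 3·6+2·0+6·2+1·0 = 30 | 6·0+6·5 = 30
Z: 3·0+2·0+6·5+1·0 = 30 | 6·0+6·5 = 30
L: 3·0+2·0+6·7+1·0 = 42 | 6·1+6·6 = 42
gcd(3,2,6,1,6,6) = 1

Coefficients: [3, 2, 6, 1, 6, 6]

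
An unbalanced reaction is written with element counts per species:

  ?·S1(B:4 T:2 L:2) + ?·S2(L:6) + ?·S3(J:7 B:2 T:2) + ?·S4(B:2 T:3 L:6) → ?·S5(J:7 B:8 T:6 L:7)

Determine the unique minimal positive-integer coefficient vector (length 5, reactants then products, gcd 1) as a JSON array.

J: 5·0+1·0+4·7+2·0 = 28 | 4·7 = 28
B: 5·4+1·0+4·2+2·2 = 32 | 4·8 = 32
T: 5·2+1·0+4·2+2·3 = 24 | 4·6 = 24
L: 5·2+1·6+4·0+2·6 = 28 | 4·7 = 28
gcd(5,1,4,2,4) = 1

Coefficients: [5, 1, 4, 2, 4]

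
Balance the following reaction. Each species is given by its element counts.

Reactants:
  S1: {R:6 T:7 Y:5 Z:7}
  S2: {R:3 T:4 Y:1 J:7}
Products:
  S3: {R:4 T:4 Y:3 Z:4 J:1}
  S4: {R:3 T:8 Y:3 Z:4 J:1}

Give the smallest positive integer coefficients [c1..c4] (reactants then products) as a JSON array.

R: 4·6+1·3 = 27 | 6·4+1·3 = 27
T: 4·7+1·4 = 32 | 6·4+1·8 = 32
Y: 4·5+1·1 = 21 | 6·3+1·3 = 21
Z: 4·7+1·0 = 28 | 6·4+1·4 = 28
J: 4·0+1·7 = 7 | 6·1+1·1 = 7
gcd(4,1,6,1) = 1

Coefficients: [4, 1, 6, 1]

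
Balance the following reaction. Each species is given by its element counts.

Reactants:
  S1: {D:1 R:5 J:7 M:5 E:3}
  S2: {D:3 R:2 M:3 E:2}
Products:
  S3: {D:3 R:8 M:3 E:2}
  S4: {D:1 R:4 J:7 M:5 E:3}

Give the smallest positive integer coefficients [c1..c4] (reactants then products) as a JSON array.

Coefficients: [6, 1, 1, 6]

D: 6·1+1·3 = 9 | 1·3+6·1 = 9
R: 6·5+1·2 = 32 | 1·8+6·4 = 32
J: 6·7+1·0 = 42 | 1·0+6·7 = 42
M: 6·5+1·3 = 33 | 1·3+6·5 = 33
E: 6·3+1·2 = 20 | 1·2+6·3 = 20
gcd(6,1,1,6) = 1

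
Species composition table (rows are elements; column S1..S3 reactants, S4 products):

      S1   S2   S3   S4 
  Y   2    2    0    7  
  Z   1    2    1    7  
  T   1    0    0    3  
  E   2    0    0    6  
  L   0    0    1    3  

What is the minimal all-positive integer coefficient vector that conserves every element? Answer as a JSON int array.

Coefficients: [6, 1, 6, 2]

Y: 6·2+1·2+6·0 = 14 | 2·7 = 14
Z: 6·1+1·2+6·1 = 14 | 2·7 = 14
T: 6·1+1·0+6·0 = 6 | 2·3 = 6
E: 6·2+1·0+6·0 = 12 | 2·6 = 12
L: 6·0+1·0+6·1 = 6 | 2·3 = 6
gcd(6,1,6,2) = 1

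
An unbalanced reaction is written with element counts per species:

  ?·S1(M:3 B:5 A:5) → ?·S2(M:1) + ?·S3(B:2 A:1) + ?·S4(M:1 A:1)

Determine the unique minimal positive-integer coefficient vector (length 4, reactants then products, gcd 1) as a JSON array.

M: 2·3 = 6 | 1·1+5·0+5·1 = 6
B: 2·5 = 10 | 1·0+5·2+5·0 = 10
A: 2·5 = 10 | 1·0+5·1+5·1 = 10
gcd(2,1,5,5) = 1

Coefficients: [2, 1, 5, 5]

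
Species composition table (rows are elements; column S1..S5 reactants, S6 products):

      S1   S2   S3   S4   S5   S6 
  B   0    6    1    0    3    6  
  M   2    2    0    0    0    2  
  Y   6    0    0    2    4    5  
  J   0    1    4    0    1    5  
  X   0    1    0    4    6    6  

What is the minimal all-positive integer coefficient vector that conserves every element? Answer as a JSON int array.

Coefficients: [2, 4, 6, 5, 2, 6]

B: 2·0+4·6+6·1+5·0+2·3 = 36 | 6·6 = 36
M: 2·2+4·2+6·0+5·0+2·0 = 12 | 6·2 = 12
Y: 2·6+4·0+6·0+5·2+2·4 = 30 | 6·5 = 30
J: 2·0+4·1+6·4+5·0+2·1 = 30 | 6·5 = 30
X: 2·0+4·1+6·0+5·4+2·6 = 36 | 6·6 = 36
gcd(2,4,6,5,2,6) = 1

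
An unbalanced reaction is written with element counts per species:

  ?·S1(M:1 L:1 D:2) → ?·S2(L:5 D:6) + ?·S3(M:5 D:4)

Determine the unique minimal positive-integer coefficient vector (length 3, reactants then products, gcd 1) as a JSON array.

M: 5·1 = 5 | 1·0+1·5 = 5
L: 5·1 = 5 | 1·5+1·0 = 5
D: 5·2 = 10 | 1·6+1·4 = 10
gcd(5,1,1) = 1

Coefficients: [5, 1, 1]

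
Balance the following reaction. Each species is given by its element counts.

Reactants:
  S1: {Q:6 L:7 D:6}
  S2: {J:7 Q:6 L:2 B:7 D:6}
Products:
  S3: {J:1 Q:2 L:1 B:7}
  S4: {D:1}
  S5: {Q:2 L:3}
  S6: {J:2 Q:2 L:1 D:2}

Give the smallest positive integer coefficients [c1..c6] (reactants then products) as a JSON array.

J: 1·0+2·7 = 14 | 2·1+6·0+1·0+6·2 = 14
Q: 1·6+2·6 = 18 | 2·2+6·0+1·2+6·2 = 18
L: 1·7+2·2 = 11 | 2·1+6·0+1·3+6·1 = 11
B: 1·0+2·7 = 14 | 2·7+6·0+1·0+6·0 = 14
D: 1·6+2·6 = 18 | 2·0+6·1+1·0+6·2 = 18
gcd(1,2,2,6,1,6) = 1

Coefficients: [1, 2, 2, 6, 1, 6]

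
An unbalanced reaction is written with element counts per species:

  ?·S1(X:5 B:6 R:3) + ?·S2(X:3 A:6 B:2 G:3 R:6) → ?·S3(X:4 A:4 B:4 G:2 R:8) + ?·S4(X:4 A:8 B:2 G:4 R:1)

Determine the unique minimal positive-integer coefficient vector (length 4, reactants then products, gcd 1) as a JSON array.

Coefficients: [2, 6, 5, 2]

X: 2·5+6·3 = 28 | 5·4+2·4 = 28
A: 2·0+6·6 = 36 | 5·4+2·8 = 36
B: 2·6+6·2 = 24 | 5·4+2·2 = 24
G: 2·0+6·3 = 18 | 5·2+2·4 = 18
R: 2·3+6·6 = 42 | 5·8+2·1 = 42
gcd(2,6,5,2) = 1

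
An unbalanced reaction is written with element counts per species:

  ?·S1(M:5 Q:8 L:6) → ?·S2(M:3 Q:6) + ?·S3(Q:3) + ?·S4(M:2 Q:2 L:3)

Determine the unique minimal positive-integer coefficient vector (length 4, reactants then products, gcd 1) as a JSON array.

Coefficients: [3, 1, 2, 6]

M: 3·5 = 15 | 1·3+2·0+6·2 = 15
Q: 3·8 = 24 | 1·6+2·3+6·2 = 24
L: 3·6 = 18 | 1·0+2·0+6·3 = 18
gcd(3,1,2,6) = 1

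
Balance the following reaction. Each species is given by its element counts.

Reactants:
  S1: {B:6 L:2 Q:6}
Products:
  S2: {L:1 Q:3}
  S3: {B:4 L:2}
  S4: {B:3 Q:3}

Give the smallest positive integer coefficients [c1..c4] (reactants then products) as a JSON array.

Coefficients: [5, 4, 3, 6]

B: 5·6 = 30 | 4·0+3·4+6·3 = 30
L: 5·2 = 10 | 4·1+3·2+6·0 = 10
Q: 5·6 = 30 | 4·3+3·0+6·3 = 30
gcd(5,4,3,6) = 1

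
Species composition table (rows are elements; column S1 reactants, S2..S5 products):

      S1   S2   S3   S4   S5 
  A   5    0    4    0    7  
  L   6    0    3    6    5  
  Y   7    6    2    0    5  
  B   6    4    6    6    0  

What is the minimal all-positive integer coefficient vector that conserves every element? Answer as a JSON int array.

Coefficients: [5, 3, 1, 2, 3]

A: 5·5 = 25 | 3·0+1·4+2·0+3·7 = 25
L: 5·6 = 30 | 3·0+1·3+2·6+3·5 = 30
Y: 5·7 = 35 | 3·6+1·2+2·0+3·5 = 35
B: 5·6 = 30 | 3·4+1·6+2·6+3·0 = 30
gcd(5,3,1,2,3) = 1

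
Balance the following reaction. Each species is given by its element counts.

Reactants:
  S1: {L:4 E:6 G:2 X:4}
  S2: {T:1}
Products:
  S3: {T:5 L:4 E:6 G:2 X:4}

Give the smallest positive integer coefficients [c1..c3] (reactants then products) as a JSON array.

Coefficients: [1, 5, 1]

T: 1·0+5·1 = 5 | 1·5 = 5
L: 1·4+5·0 = 4 | 1·4 = 4
E: 1·6+5·0 = 6 | 1·6 = 6
G: 1·2+5·0 = 2 | 1·2 = 2
X: 1·4+5·0 = 4 | 1·4 = 4
gcd(1,5,1) = 1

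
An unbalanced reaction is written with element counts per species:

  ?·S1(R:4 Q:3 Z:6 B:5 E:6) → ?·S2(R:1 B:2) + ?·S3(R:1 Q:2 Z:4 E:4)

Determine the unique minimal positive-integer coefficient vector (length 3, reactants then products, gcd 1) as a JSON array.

R: 2·4 = 8 | 5·1+3·1 = 8
Q: 2·3 = 6 | 5·0+3·2 = 6
Z: 2·6 = 12 | 5·0+3·4 = 12
B: 2·5 = 10 | 5·2+3·0 = 10
E: 2·6 = 12 | 5·0+3·4 = 12
gcd(2,5,3) = 1

Coefficients: [2, 5, 3]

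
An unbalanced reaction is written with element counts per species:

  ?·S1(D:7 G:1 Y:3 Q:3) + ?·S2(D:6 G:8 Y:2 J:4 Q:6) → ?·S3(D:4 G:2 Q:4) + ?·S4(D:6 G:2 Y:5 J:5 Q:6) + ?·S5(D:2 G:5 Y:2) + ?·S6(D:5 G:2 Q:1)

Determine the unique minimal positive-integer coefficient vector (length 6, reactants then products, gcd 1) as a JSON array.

D: 6·7+5·6 = 72 | 5·4+4·6+4·2+4·5 = 72
G: 6·1+5·8 = 46 | 5·2+4·2+4·5+4·2 = 46
Y: 6·3+5·2 = 28 | 5·0+4·5+4·2+4·0 = 28
J: 6·0+5·4 = 20 | 5·0+4·5+4·0+4·0 = 20
Q: 6·3+5·6 = 48 | 5·4+4·6+4·0+4·1 = 48
gcd(6,5,5,4,4,4) = 1

Coefficients: [6, 5, 5, 4, 4, 4]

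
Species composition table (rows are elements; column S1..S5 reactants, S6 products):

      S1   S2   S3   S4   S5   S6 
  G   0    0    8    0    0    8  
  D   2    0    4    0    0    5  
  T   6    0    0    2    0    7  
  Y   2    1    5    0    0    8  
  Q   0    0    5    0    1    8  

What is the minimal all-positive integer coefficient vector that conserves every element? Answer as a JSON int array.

G: 1·0+4·0+2·8+4·0+6·0 = 16 | 2·8 = 16
D: 1·2+4·0+2·4+4·0+6·0 = 10 | 2·5 = 10
T: 1·6+4·0+2·0+4·2+6·0 = 14 | 2·7 = 14
Y: 1·2+4·1+2·5+4·0+6·0 = 16 | 2·8 = 16
Q: 1·0+4·0+2·5+4·0+6·1 = 16 | 2·8 = 16
gcd(1,4,2,4,6,2) = 1

Coefficients: [1, 4, 2, 4, 6, 2]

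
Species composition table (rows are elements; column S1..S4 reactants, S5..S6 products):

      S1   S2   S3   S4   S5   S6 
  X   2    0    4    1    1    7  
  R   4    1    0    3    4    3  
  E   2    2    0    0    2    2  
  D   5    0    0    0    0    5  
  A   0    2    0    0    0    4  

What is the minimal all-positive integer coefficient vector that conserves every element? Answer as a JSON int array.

Coefficients: [3, 6, 4, 5, 6, 3]

X: 3·2+6·0+4·4+5·1 = 27 | 6·1+3·7 = 27
R: 3·4+6·1+4·0+5·3 = 33 | 6·4+3·3 = 33
E: 3·2+6·2+4·0+5·0 = 18 | 6·2+3·2 = 18
D: 3·5+6·0+4·0+5·0 = 15 | 6·0+3·5 = 15
A: 3·0+6·2+4·0+5·0 = 12 | 6·0+3·4 = 12
gcd(3,6,4,5,6,3) = 1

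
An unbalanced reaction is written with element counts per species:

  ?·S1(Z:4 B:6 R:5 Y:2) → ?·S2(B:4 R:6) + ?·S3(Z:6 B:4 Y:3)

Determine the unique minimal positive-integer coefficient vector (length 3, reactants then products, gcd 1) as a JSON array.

Coefficients: [6, 5, 4]

Z: 6·4 = 24 | 5·0+4·6 = 24
B: 6·6 = 36 | 5·4+4·4 = 36
R: 6·5 = 30 | 5·6+4·0 = 30
Y: 6·2 = 12 | 5·0+4·3 = 12
gcd(6,5,4) = 1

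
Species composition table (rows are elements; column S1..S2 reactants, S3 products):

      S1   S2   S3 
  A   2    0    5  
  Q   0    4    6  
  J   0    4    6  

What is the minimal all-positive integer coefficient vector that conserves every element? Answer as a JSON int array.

Coefficients: [5, 3, 2]

A: 5·2+3·0 = 10 | 2·5 = 10
Q: 5·0+3·4 = 12 | 2·6 = 12
J: 5·0+3·4 = 12 | 2·6 = 12
gcd(5,3,2) = 1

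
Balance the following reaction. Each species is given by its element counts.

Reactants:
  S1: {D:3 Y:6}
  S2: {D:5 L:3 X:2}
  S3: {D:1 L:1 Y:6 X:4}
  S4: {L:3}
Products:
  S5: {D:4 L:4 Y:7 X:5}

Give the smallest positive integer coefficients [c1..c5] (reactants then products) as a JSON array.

Coefficients: [1, 3, 6, 3, 6]

D: 1·3+3·5+6·1+3·0 = 24 | 6·4 = 24
L: 1·0+3·3+6·1+3·3 = 24 | 6·4 = 24
Y: 1·6+3·0+6·6+3·0 = 42 | 6·7 = 42
X: 1·0+3·2+6·4+3·0 = 30 | 6·5 = 30
gcd(1,3,6,3,6) = 1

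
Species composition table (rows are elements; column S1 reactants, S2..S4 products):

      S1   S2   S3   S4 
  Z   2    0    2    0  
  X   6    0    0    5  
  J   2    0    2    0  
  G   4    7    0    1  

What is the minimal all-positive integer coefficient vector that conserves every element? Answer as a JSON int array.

Coefficients: [5, 2, 5, 6]

Z: 5·2 = 10 | 2·0+5·2+6·0 = 10
X: 5·6 = 30 | 2·0+5·0+6·5 = 30
J: 5·2 = 10 | 2·0+5·2+6·0 = 10
G: 5·4 = 20 | 2·7+5·0+6·1 = 20
gcd(5,2,5,6) = 1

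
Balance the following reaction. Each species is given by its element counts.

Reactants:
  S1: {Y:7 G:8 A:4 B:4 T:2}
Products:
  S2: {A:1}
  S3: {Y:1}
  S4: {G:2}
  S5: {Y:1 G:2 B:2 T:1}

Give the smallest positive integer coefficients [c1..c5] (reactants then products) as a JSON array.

Coefficients: [1, 4, 5, 2, 2]

Y: 1·7 = 7 | 4·0+5·1+2·0+2·1 = 7
G: 1·8 = 8 | 4·0+5·0+2·2+2·2 = 8
A: 1·4 = 4 | 4·1+5·0+2·0+2·0 = 4
B: 1·4 = 4 | 4·0+5·0+2·0+2·2 = 4
T: 1·2 = 2 | 4·0+5·0+2·0+2·1 = 2
gcd(1,4,5,2,2) = 1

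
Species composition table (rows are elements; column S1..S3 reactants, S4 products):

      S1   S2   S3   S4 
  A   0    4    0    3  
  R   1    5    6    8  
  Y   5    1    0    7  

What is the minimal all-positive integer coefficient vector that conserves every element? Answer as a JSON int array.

A: 5·0+3·4+2·0 = 12 | 4·3 = 12
R: 5·1+3·5+2·6 = 32 | 4·8 = 32
Y: 5·5+3·1+2·0 = 28 | 4·7 = 28
gcd(5,3,2,4) = 1

Coefficients: [5, 3, 2, 4]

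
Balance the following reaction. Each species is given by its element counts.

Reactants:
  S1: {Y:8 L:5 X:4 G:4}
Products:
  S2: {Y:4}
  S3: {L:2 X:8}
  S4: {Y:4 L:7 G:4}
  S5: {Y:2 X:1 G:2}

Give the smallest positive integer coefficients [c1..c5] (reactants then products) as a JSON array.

Y: 5·8 = 40 | 5·4+2·0+3·4+4·2 = 40
L: 5·5 = 25 | 5·0+2·2+3·7+4·0 = 25
X: 5·4 = 20 | 5·0+2·8+3·0+4·1 = 20
G: 5·4 = 20 | 5·0+2·0+3·4+4·2 = 20
gcd(5,5,2,3,4) = 1

Coefficients: [5, 5, 2, 3, 4]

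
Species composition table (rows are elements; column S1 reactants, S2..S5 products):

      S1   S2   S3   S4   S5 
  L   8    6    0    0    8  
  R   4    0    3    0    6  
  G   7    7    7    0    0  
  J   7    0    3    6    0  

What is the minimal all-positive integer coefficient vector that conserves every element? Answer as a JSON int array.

Coefficients: [6, 4, 2, 6, 3]

L: 6·8 = 48 | 4·6+2·0+6·0+3·8 = 48
R: 6·4 = 24 | 4·0+2·3+6·0+3·6 = 24
G: 6·7 = 42 | 4·7+2·7+6·0+3·0 = 42
J: 6·7 = 42 | 4·0+2·3+6·6+3·0 = 42
gcd(6,4,2,6,3) = 1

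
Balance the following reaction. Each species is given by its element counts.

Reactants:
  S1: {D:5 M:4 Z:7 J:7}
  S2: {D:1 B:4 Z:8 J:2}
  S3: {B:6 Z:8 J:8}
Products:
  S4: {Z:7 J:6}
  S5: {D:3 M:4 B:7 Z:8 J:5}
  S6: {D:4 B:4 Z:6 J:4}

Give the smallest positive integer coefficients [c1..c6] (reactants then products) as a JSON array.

Coefficients: [4, 4, 4, 6, 4, 3]

D: 4·5+4·1+4·0 = 24 | 6·0+4·3+3·4 = 24
M: 4·4+4·0+4·0 = 16 | 6·0+4·4+3·0 = 16
B: 4·0+4·4+4·6 = 40 | 6·0+4·7+3·4 = 40
Z: 4·7+4·8+4·8 = 92 | 6·7+4·8+3·6 = 92
J: 4·7+4·2+4·8 = 68 | 6·6+4·5+3·4 = 68
gcd(4,4,4,6,4,3) = 1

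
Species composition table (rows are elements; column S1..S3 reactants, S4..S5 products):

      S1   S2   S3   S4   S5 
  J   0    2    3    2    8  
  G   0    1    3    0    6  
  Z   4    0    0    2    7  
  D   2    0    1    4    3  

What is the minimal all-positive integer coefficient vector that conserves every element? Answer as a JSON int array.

J: 4·0+6·2+2·3 = 18 | 1·2+2·8 = 18
G: 4·0+6·1+2·3 = 12 | 1·0+2·6 = 12
Z: 4·4+6·0+2·0 = 16 | 1·2+2·7 = 16
D: 4·2+6·0+2·1 = 10 | 1·4+2·3 = 10
gcd(4,6,2,1,2) = 1

Coefficients: [4, 6, 2, 1, 2]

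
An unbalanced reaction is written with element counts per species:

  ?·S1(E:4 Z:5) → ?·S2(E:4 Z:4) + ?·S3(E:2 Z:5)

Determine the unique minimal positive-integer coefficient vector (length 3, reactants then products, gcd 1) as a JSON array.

Coefficients: [6, 5, 2]

E: 6·4 = 24 | 5·4+2·2 = 24
Z: 6·5 = 30 | 5·4+2·5 = 30
gcd(6,5,2) = 1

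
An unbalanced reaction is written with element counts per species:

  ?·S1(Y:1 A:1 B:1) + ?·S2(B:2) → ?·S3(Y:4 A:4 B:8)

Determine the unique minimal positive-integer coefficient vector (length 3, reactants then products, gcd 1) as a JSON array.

Coefficients: [4, 2, 1]

Y: 4·1+2·0 = 4 | 1·4 = 4
A: 4·1+2·0 = 4 | 1·4 = 4
B: 4·1+2·2 = 8 | 1·8 = 8
gcd(4,2,1) = 1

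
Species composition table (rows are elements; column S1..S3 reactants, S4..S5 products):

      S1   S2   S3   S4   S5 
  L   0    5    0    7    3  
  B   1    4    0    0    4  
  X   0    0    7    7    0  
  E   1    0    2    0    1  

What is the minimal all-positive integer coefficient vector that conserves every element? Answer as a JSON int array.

Coefficients: [4, 5, 1, 1, 6]

L: 4·0+5·5+1·0 = 25 | 1·7+6·3 = 25
B: 4·1+5·4+1·0 = 24 | 1·0+6·4 = 24
X: 4·0+5·0+1·7 = 7 | 1·7+6·0 = 7
E: 4·1+5·0+1·2 = 6 | 1·0+6·1 = 6
gcd(4,5,1,1,6) = 1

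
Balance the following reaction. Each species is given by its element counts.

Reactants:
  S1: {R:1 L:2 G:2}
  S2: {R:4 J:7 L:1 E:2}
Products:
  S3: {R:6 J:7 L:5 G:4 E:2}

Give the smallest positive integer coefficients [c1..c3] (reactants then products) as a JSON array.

R: 2·1+1·4 = 6 | 1·6 = 6
J: 2·0+1·7 = 7 | 1·7 = 7
L: 2·2+1·1 = 5 | 1·5 = 5
G: 2·2+1·0 = 4 | 1·4 = 4
E: 2·0+1·2 = 2 | 1·2 = 2
gcd(2,1,1) = 1

Coefficients: [2, 1, 1]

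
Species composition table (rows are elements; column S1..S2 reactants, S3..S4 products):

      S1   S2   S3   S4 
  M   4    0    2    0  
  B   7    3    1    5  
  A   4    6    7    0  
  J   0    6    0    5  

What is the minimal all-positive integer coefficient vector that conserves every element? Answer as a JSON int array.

M: 3·4+5·0 = 12 | 6·2+6·0 = 12
B: 3·7+5·3 = 36 | 6·1+6·5 = 36
A: 3·4+5·6 = 42 | 6·7+6·0 = 42
J: 3·0+5·6 = 30 | 6·0+6·5 = 30
gcd(3,5,6,6) = 1

Coefficients: [3, 5, 6, 6]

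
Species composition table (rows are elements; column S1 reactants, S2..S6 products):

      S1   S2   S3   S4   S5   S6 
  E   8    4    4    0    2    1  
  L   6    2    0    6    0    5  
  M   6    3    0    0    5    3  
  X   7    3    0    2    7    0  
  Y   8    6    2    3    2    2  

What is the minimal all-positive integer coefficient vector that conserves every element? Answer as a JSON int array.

E: 4·8 = 32 | 1·4+5·4+2·0+3·2+2·1 = 32
L: 4·6 = 24 | 1·2+5·0+2·6+3·0+2·5 = 24
M: 4·6 = 24 | 1·3+5·0+2·0+3·5+2·3 = 24
X: 4·7 = 28 | 1·3+5·0+2·2+3·7+2·0 = 28
Y: 4·8 = 32 | 1·6+5·2+2·3+3·2+2·2 = 32
gcd(4,1,5,2,3,2) = 1

Coefficients: [4, 1, 5, 2, 3, 2]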